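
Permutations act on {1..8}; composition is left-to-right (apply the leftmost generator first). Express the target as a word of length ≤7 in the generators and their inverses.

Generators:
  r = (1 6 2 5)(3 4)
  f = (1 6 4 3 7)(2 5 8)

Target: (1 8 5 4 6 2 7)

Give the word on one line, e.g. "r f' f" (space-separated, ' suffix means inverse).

r f' r' f' f'

  after r: (1 6 2 5)(3 4)
  after f': (3 6 8 5 7)
  after r': (1 5 7 4 3)(2 6 8)
  after f': (1 2)(3 7 6 5)
  after f': (1 8 5 4 6 2 7)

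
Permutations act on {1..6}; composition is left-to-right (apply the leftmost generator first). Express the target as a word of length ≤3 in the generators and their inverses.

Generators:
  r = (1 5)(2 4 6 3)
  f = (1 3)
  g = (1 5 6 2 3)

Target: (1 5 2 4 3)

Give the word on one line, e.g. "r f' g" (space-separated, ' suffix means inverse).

  after g: (1 5 6 2 3)
  after r: (3 5)(4 6)
  after r: (1 5 2 4 3)

g r r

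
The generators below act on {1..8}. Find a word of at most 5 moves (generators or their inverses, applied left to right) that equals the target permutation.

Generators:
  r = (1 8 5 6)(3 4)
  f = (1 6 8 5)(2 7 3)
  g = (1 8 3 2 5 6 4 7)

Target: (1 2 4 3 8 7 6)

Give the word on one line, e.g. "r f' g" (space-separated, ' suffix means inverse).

r f g' r' r'

  after r: (1 8 5 6)(3 4)
  after f: (1 5 8)(2 7 3 4)
  after g': (1 2 4 3 6 5)(7 8)
  after r': (1 2 3 5 6 8 7)
  after r': (1 2 4 3 8 7 6)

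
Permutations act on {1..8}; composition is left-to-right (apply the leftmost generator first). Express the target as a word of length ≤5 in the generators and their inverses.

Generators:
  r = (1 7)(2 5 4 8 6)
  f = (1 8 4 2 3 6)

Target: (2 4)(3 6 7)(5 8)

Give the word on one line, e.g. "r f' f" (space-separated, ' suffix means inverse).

f r' f' f'

  after f: (1 8 4 2 3 6)
  after r': (1 4 6 7)(2 3 8 5)
  after f': (1 8 5 4 3)(6 7)
  after f': (2 4)(3 6 7)(5 8)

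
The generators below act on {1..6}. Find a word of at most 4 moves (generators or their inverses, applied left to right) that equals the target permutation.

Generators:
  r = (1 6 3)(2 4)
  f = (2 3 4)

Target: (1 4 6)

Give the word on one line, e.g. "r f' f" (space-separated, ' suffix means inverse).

  after f': (2 4 3)
  after r: (1 6 3 4)
  after r: (1 3 2 4 6)
  after f: (1 4 6)

f' r r f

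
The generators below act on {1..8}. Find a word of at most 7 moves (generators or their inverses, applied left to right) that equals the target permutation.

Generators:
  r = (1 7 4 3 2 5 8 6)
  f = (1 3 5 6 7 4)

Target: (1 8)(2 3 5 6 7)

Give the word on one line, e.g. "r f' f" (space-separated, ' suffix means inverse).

f' r f r f

  after f': (1 4 7 6 5 3)
  after r: (1 3 7)(2 5)(6 8)
  after f: (1 5 2 6 8 7 3 4)
  after r: (1 8 4 7 2)
  after f: (1 8)(2 3 5 6 7)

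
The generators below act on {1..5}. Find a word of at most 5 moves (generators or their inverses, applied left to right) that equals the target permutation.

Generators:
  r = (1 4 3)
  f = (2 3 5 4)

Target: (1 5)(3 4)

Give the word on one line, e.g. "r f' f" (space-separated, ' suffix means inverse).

f' r f'

  after f': (2 4 5 3)
  after r: (1 4 5)(2 3)
  after f': (1 5)(3 4)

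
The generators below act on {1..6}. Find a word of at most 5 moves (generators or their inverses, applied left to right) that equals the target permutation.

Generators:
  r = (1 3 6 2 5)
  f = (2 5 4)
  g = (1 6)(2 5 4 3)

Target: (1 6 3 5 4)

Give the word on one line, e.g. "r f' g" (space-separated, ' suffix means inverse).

  after g': (1 6)(2 3 4 5)
  after r: (1 2 6 3 4)
  after r: (1 5)(3 4)
  after r: (2 5 3 4 6)
  after g': (1 6 3 5 4)

g' r r r g'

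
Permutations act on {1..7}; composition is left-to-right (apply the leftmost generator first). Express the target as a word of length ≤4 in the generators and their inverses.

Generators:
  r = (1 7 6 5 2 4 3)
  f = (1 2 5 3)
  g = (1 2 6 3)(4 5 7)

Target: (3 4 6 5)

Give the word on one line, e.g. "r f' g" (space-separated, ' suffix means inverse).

r f' r'

  after r: (1 7 6 5 2 4 3)
  after f': (1 7 6 2 4 5)
  after r': (3 4 6 5)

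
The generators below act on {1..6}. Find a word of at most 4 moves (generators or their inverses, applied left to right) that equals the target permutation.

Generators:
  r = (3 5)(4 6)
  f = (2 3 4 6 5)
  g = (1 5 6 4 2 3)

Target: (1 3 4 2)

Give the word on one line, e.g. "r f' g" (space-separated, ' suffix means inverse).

f' g'

  after f': (2 5 6 4 3)
  after g': (1 3 4 2)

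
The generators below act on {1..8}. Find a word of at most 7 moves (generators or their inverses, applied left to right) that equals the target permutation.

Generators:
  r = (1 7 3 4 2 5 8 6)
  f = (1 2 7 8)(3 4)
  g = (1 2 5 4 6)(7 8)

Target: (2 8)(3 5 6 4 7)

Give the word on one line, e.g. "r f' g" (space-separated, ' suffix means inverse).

f g r f' r'

  after f: (1 2 7 8)(3 4)
  after g: (1 5 4 3 6)(2 8)
  after r: (1 8 5 2 6 7 3)
  after f': (1 7 4 3 8 5)(2 6)
  after r': (2 8)(3 5 6 4 7)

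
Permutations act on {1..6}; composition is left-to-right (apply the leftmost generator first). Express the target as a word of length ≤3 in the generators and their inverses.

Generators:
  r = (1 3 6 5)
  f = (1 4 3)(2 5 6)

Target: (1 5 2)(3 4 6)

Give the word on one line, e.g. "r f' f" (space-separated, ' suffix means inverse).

f' r r

  after f': (1 3 4)(2 6 5)
  after r: (1 6)(2 5)(3 4)
  after r: (1 5 2)(3 4 6)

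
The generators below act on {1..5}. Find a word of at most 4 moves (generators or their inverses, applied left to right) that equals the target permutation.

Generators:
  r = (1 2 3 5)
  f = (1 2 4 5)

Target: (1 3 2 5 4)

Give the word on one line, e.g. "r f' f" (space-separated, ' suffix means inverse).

f' r'

  after f': (1 5 4 2)
  after r': (1 3 2 5 4)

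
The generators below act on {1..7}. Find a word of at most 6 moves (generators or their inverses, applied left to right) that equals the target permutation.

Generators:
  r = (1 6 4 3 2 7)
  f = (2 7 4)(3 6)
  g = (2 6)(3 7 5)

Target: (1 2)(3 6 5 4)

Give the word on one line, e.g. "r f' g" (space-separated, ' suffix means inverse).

  after r: (1 6 4 3 2 7)
  after r: (1 4 2)(3 7 6)
  after g': (1 4 6 5 7 2)
  after f: (1 2)(3 6 5 4)

r r g' f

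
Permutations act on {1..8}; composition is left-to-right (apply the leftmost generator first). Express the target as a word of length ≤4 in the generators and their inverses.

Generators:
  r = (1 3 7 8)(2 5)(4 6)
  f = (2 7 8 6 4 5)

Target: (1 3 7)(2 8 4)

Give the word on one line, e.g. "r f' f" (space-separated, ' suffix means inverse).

  after f: (2 7 8 6 4 5)
  after r: (1 3 7)(2 8 4)

f r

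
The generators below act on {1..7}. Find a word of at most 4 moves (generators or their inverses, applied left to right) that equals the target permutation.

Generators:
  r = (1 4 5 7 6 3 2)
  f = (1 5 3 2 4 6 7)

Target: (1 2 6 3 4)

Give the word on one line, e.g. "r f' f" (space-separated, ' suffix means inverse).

  after r': (1 2 3 6 7 5 4)
  after f: (1 4 5 6)(3 7)
  after r': (2 3 5 7 6)
  after r': (1 2 6 3 4)

r' f r' r'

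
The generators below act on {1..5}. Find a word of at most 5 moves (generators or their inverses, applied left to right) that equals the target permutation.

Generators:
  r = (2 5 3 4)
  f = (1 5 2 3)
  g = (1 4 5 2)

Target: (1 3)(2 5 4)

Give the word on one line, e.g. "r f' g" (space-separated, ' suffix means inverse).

  after g: (1 4 5 2)
  after r: (1 2)(3 4)
  after f': (1 5)(2 3 4)
  after g': (1 4 5 2 3)
  after r': (1 3)(2 5 4)

g r f' g' r'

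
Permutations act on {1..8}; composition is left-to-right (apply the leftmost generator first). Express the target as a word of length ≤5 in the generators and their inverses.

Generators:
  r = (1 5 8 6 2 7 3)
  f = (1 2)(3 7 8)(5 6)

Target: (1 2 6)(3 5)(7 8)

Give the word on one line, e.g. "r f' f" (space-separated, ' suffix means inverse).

r' f' r r

  after r': (1 3 7 2 6 8 5)
  after f': (1 8 6 7)(2 5)
  after r: (1 6 3)(2 8)(5 7)
  after r: (1 2 6)(3 5)(7 8)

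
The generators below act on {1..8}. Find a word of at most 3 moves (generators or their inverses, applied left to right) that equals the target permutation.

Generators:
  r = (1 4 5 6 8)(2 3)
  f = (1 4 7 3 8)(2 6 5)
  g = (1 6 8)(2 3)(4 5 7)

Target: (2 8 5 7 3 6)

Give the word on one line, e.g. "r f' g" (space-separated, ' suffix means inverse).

  after r': (1 8 6 5 4)(2 3)
  after f: (2 8 5 7 3 6)

r' f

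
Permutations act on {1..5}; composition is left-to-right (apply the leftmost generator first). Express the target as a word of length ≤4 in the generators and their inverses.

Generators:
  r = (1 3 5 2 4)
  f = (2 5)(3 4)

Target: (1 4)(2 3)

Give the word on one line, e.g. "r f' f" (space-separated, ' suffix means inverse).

  after r: (1 3 5 2 4)
  after f': (1 4)(2 3)

r f'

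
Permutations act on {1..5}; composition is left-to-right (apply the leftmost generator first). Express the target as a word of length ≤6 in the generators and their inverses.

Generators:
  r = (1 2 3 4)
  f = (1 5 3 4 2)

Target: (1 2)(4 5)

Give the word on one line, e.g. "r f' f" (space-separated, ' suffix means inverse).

  after f: (1 5 3 4 2)
  after r': (1 5 2 4)
  after f: (1 3 4 5)
  after r': (1 2)(4 5)

f r' f r'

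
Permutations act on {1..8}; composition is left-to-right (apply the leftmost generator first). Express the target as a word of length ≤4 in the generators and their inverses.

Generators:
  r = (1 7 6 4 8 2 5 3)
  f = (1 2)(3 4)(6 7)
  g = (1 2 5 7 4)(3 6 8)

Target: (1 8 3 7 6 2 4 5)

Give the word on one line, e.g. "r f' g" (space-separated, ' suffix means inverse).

  after f': (1 2)(3 4)(6 7)
  after r': (1 8 4 5 2 3 6)
  after f': (1 8 3 7 6 2 4 5)

f' r' f'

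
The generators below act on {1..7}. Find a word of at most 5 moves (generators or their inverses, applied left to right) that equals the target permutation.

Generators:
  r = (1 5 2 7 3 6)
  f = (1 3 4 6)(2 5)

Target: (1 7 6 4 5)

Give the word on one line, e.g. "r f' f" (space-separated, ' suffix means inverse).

  after f: (1 3 4 6)(2 5)
  after f: (1 4)(3 6)
  after r: (1 4 5 2 7 3)
  after f': (1 3 6 4 2 7)
  after r': (1 7 6 4 5)

f f r f' r'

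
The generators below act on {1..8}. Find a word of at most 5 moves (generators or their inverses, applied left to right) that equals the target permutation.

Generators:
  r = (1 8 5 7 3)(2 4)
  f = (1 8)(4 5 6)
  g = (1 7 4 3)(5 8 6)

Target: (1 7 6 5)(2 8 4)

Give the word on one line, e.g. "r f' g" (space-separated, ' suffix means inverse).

r f r' r' f

  after r: (1 8 5 7 3)(2 4)
  after f: (2 5 7 3 8 6 4)
  after r': (1 3)(2 8 6)
  after r': (1 7 5 8 6 4 2)
  after f: (1 7 6 5)(2 8 4)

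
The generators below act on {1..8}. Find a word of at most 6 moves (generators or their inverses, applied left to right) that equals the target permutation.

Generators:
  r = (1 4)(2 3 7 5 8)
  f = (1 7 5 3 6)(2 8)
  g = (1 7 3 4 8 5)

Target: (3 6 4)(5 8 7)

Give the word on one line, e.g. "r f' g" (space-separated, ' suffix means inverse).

  after g: (1 7 3 4 8 5)
  after r': (1 3)(2 8 7)(4 5)
  after f': (1 5 4 7 8)(3 6)
  after g: (3 6 4)(5 8 7)

g r' f' g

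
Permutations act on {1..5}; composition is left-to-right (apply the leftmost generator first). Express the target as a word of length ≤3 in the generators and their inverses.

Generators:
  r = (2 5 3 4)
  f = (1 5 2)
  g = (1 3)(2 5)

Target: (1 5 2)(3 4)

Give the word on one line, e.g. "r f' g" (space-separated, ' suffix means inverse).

  after g: (1 3)(2 5)
  after f': (1 3 2)
  after r': (1 5 2)(3 4)

g f' r'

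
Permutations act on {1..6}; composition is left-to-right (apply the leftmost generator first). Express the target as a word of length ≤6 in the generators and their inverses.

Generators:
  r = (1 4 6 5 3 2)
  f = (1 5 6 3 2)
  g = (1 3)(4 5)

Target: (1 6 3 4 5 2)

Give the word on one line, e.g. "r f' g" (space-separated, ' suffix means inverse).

r' f g' f' g

  after r': (1 2 3 5 6 4)
  after f: (3 6 4 5)
  after g': (1 3 6 5)
  after f': (1 6)(2 3 5)
  after g: (1 6 3 4 5 2)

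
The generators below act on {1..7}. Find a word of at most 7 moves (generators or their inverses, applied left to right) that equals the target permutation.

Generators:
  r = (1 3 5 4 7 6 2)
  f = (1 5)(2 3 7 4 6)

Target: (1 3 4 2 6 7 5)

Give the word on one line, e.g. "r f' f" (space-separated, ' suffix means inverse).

  after r: (1 3 5 4 7 6 2)
  after r: (1 5 7 2 3 4 6)
  after f: (2 7 3 6 5 4)
  after r': (1 2 4 6 3 7)
  after f: (1 3 4 2 6 7 5)

r r f r' f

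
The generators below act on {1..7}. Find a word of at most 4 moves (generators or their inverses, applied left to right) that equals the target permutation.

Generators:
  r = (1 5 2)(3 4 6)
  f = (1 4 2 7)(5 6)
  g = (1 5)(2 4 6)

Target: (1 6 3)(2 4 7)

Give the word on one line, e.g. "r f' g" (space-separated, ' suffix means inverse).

g' r' g' f'

  after g': (1 5)(2 6 4)
  after r': (2 4 5)(3 6)
  after g': (1 5 6 3 4)
  after f': (1 6 3)(2 4 7)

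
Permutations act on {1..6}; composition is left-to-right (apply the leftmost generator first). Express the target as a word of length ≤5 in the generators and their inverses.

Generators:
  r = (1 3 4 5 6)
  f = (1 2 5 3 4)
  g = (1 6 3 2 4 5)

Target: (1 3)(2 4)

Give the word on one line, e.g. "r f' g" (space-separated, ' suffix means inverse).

  after g': (1 5 4 2 3 6)
  after r: (1 6 3)(2 4)
  after f: (1 6 4 5 3 2)
  after f: (1 6)(3 5 4)
  after g: (1 3)(2 4)

g' r f f g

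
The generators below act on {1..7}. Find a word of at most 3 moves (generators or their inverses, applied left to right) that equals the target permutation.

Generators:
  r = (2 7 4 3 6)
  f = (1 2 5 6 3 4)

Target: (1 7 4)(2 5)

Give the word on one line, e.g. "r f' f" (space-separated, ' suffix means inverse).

f r

  after f: (1 2 5 6 3 4)
  after r: (1 7 4)(2 5)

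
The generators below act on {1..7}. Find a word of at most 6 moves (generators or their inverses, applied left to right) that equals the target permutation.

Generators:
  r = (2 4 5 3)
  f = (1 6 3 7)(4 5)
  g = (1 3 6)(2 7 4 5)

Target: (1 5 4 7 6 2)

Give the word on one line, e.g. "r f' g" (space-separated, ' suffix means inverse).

  after r': (2 3 5 4)
  after f': (1 7 3 4 2 6)
  after g: (1 4 7 6 3 5 2)
  after r: (1 5 4 7 6 2)

r' f' g r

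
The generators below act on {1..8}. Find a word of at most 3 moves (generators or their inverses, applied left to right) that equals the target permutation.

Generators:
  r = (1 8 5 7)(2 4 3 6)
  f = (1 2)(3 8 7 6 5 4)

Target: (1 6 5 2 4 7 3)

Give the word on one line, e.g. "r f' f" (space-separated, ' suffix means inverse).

r' r' f'

  after r': (1 7 5 8)(2 6 3 4)
  after r': (1 5)(2 3)(4 6)(7 8)
  after f': (1 6 5 2 4 7 3)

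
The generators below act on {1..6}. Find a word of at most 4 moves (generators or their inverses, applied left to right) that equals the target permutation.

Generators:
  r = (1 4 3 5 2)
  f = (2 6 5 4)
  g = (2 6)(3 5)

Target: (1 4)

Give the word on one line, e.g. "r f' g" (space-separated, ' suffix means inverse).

f r g'

  after f: (2 6 5 4)
  after r: (1 4)(2 6)(3 5)
  after g': (1 4)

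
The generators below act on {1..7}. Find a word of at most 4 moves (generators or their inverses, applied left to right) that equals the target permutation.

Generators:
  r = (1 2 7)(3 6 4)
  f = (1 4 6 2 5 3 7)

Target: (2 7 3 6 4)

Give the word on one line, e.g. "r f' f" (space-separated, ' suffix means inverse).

  after f: (1 4 6 2 5 3 7)
  after r: (1 3)(2 5 6 7)
  after f: (1 7 5 2 3 4 6)
  after f: (2 7 3 6 4)

f r f f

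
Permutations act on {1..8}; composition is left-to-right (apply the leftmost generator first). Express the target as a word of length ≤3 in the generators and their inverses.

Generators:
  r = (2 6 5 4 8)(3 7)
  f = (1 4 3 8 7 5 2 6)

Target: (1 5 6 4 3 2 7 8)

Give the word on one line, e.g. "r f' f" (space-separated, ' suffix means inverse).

r' f' r

  after r': (2 8 4 5 6)(3 7)
  after f': (1 6 5 2 3 8)(4 7)
  after r: (1 5 6 4 3 2 7 8)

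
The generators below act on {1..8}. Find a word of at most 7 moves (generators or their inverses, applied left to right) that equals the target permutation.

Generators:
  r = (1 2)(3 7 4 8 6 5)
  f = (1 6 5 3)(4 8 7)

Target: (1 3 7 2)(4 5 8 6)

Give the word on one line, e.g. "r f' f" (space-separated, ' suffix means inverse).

  after r': (1 2)(3 5 6 8 4 7)
  after r': (3 6 4)(5 8 7)
  after f: (1 6 8 4)(3 5 7)
  after f: (1 5 4 6 7)
  after r: (1 3 7 2)(4 5 8 6)

r' r' f f r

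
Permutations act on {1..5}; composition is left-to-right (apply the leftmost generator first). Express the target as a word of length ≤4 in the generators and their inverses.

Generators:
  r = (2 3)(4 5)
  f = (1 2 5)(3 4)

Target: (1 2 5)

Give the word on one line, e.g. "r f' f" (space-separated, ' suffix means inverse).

  after f': (1 5 2)(3 4)
  after f': (1 2 5)

f' f'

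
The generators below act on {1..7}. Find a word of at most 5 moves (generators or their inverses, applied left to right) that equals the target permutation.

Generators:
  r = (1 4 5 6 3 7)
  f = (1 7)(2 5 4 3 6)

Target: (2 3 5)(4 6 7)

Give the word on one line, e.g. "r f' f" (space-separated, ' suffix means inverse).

r' f r' f

  after r': (1 7 3 6 5 4)
  after f: (2 5 3)(4 7 6)
  after r': (1 7 5 6)(2 4 3)
  after f: (2 3 5)(4 6 7)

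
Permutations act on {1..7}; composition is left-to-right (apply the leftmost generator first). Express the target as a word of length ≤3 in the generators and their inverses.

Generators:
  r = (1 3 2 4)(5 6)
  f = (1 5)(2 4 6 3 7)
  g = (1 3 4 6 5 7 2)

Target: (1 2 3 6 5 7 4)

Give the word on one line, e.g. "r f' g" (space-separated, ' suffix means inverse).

  after r: (1 3 2 4)(5 6)
  after f: (1 7 2 6)(3 4 5)
  after f: (1 2 3 6 5 7 4)

r f f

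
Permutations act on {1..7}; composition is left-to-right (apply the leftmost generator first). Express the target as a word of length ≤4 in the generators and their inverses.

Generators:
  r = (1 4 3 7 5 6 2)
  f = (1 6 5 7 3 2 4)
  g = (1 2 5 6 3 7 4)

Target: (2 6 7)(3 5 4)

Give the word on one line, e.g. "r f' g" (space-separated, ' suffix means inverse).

  after g': (1 4 7 3 6 5 2)
  after f: (2 6 7)(3 5 4)

g' f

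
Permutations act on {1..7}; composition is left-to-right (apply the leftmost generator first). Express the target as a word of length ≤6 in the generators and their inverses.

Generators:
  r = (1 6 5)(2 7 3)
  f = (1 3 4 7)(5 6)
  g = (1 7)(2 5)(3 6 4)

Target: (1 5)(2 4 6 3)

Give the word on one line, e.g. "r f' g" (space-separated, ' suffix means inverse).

f' g g r' g'

  after f': (1 7 4 3)(5 6)
  after g: (2 5 4 6)(3 7)
  after g: (1 7 6 5 3)
  after r': (1 2 3 5 7)
  after g': (1 5)(2 4 6 3)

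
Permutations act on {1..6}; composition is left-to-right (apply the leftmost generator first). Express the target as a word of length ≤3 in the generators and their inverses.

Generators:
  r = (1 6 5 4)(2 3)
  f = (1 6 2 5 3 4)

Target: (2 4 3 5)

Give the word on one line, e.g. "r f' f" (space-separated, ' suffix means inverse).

  after r': (1 4 5 6)(2 3)
  after f: (2 4 3 5)

r' f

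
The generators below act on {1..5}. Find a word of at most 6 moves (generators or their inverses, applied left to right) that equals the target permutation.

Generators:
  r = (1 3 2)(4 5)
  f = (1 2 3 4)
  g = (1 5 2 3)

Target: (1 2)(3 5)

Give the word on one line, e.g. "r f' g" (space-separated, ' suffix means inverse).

f f g f

  after f: (1 2 3 4)
  after f: (1 3)(2 4)
  after g: (2 4 3 5)
  after f: (1 2)(3 5)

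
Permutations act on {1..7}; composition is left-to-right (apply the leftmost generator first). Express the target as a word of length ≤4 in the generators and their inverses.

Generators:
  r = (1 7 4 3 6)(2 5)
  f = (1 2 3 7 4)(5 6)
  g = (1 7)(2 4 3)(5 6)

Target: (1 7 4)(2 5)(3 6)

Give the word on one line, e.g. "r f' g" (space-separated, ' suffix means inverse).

  after f: (1 2 3 7 4)(5 6)
  after g: (1 4 7 3)
  after r': (1 7 4)(2 5)(3 6)

f g r'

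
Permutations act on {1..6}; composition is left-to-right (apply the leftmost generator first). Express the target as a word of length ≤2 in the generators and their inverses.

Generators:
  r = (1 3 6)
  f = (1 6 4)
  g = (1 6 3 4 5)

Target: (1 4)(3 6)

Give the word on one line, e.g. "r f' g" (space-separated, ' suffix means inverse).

  after r': (1 6 3)
  after f: (1 4)(3 6)

r' f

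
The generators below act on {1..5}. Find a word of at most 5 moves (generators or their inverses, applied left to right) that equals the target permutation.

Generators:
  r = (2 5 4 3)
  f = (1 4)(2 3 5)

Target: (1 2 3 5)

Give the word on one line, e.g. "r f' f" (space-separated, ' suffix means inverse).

f f f r f'

  after f: (1 4)(2 3 5)
  after f: (2 5 3)
  after f: (1 4)
  after r: (1 3 2 5 4)
  after f': (1 2 3 5)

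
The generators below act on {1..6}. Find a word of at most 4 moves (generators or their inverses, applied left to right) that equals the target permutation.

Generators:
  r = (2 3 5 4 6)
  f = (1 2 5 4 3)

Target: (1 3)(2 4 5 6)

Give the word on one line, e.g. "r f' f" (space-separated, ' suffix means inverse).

  after f': (1 3 4 5 2)
  after r': (1 2)(3 5 6 4)
  after f': (2 3)(5 6)
  after f': (1 3)(2 4 5 6)

f' r' f' f'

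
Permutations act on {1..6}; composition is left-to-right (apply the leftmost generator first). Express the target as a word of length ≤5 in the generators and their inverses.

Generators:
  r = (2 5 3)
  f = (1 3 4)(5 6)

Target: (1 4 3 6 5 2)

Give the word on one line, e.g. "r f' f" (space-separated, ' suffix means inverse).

  after r: (2 5 3)
  after r: (2 3 5)
  after f': (1 4 3 6 5 2)

r r f'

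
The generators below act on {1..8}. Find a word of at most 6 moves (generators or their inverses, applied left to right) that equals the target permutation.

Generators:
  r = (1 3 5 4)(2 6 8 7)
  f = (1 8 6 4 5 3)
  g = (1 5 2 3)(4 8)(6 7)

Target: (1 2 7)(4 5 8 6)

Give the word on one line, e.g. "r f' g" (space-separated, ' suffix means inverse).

  after f': (1 3 5 4 6 8)
  after g': (1 2 5 8 3)(4 7 6)
  after r: (1 6)(2 4)(5 7 8)
  after g: (1 7 4 3)(2 8)(5 6)
  after r: (1 2 7)(4 5 8 6)

f' g' r g r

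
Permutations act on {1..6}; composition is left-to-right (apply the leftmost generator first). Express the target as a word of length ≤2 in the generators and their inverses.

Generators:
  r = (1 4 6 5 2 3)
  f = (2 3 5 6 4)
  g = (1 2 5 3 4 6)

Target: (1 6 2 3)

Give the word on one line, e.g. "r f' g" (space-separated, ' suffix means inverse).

  after f': (2 4 6 5 3)
  after g': (1 6 2 3)

f' g'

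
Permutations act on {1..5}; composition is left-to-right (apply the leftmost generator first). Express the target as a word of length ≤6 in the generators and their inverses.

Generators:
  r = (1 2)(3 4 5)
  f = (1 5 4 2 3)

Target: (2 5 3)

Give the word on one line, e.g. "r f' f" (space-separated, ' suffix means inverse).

  after r': (1 2)(3 5 4)
  after f: (1 3 4)(2 5)
  after r': (1 5)(2 4)
  after f': (2 5 3)

r' f r' f'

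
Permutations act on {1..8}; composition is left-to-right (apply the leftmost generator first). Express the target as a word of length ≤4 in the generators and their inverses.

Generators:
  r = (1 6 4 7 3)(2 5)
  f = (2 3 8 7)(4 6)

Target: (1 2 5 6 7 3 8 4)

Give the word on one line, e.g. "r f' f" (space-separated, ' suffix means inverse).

  after r': (1 3 7 4 6)(2 5)
  after f': (1 2 5 7 6)(3 8)
  after r': (1 5 4 6 3 8 7)
  after r': (1 2 5 6 7 3 8 4)

r' f' r' r'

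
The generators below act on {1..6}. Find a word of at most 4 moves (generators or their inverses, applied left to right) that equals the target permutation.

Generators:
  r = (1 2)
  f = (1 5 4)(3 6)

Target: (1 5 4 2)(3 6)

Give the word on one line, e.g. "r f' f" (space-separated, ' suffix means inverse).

f r

  after f: (1 5 4)(3 6)
  after r: (1 5 4 2)(3 6)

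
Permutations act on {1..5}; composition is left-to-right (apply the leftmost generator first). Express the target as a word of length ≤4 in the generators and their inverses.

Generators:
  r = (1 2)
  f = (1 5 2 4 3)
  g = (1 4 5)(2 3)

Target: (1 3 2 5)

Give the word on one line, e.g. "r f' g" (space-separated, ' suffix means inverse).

g' r g f'

  after g': (1 5 4)(2 3)
  after r: (1 5 4 2 3)
  after g: (3 4)
  after f': (1 3 2 5)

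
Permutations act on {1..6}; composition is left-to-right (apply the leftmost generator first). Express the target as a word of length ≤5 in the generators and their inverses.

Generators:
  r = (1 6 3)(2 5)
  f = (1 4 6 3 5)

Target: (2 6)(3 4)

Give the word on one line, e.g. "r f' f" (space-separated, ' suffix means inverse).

r' f' r'

  after r': (1 3 6)(2 5)
  after f': (1 6 5 2 3 4)
  after r': (2 6)(3 4)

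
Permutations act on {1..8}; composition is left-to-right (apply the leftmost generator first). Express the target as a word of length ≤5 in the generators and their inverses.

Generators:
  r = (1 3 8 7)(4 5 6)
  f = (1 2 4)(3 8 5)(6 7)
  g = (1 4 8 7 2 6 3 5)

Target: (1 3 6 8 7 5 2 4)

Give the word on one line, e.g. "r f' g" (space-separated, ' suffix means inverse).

  after r: (1 3 8 7)(4 5 6)
  after g: (1 5 3 7 4)(2 6 8)
  after r': (1 4 7 6 3 8 2 5)
  after g: (1 8 6 5 4 2)(3 7)
  after f': (1 3 6 8 7 5 2 4)

r g r' g f'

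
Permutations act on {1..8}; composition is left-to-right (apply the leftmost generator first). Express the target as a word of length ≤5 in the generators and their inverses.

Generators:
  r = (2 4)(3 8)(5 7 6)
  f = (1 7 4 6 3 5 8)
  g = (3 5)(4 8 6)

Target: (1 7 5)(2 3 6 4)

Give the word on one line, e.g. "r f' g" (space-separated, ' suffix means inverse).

r' g' f

  after r': (2 4)(3 8)(5 6 7)
  after g': (2 6 7 3 4)(5 8)
  after f: (1 7 5)(2 3 6 4)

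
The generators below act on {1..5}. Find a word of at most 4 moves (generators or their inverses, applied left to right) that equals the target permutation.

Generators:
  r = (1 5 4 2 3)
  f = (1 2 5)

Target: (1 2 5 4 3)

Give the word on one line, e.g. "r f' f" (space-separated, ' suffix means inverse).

  after f: (1 2 5)
  after r: (1 3)(2 4)
  after r: (3 5 4)
  after f: (1 2 5 4 3)

f r r f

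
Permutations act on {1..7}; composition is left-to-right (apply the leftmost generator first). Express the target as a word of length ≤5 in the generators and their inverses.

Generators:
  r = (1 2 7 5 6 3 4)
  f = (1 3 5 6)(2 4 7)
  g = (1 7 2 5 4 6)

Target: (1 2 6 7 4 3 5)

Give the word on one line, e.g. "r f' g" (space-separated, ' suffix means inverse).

f r f'

  after f: (1 3 5 6)(2 4 7)
  after r: (1 4 5 3 6 2)
  after f': (1 2 6 7 4 3 5)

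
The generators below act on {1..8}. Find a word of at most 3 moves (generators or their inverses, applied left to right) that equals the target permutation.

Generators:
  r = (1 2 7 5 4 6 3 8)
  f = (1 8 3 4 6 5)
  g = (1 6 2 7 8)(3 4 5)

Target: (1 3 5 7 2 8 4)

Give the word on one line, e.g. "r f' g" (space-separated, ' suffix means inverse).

r' f

  after r': (1 8 3 6 4 5 7 2)
  after f: (1 3 5 7 2 8 4)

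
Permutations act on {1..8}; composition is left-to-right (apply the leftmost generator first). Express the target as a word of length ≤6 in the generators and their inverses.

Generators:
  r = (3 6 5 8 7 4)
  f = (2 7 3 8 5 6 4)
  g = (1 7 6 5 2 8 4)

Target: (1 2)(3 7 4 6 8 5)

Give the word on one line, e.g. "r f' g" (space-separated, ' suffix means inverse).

  after r': (3 4 7 8 5 6)
  after f': (2 4)(3 6 7)
  after g: (1 7 3 5 2)(4 8)
  after f': (1 2)(3 8 6 5 4)
  after r: (1 2)(3 7 4 6 8 5)

r' f' g f' r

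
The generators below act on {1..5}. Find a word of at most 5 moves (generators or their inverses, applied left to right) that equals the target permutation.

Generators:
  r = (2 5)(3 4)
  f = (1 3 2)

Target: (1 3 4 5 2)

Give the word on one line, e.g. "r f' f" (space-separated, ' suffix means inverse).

  after f': (1 2 3)
  after r: (1 5 2 4 3)
  after f: (1 5)(2 4)
  after r: (1 2 3 4 5)
  after f': (1 3 4 5 2)

f' r f r f'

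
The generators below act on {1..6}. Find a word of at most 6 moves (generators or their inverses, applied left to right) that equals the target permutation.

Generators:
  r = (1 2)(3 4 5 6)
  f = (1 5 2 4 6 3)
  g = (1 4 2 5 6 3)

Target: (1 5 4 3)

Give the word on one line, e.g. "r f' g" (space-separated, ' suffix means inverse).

  after r: (1 2)(3 4 5 6)
  after g: (1 5 3 2 4 6)
  after f: (1 2 6 5)(3 4)
  after r': (2 5)(4 6)
  after f: (1 5 4 3)

r g f r' f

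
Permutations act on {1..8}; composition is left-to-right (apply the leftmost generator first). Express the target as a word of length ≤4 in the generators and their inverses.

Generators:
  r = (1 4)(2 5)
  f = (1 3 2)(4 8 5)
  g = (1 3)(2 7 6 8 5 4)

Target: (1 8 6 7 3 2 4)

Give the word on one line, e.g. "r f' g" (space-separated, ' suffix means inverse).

  after r: (1 4)(2 5)
  after g': (1 5 4 3)(2 8 6 7)
  after f': (1 8 6 7 3 2 4)

r g' f'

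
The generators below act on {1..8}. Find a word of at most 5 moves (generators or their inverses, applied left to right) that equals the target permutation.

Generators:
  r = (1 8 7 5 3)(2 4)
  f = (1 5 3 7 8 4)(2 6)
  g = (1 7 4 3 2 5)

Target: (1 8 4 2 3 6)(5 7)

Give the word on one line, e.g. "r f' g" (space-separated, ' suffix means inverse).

  after r': (1 3 5 7 8)(2 4)
  after f: (1 7 4 6 2)(5 8)
  after g: (1 4 6 5 8)(2 7 3)
  after f': (1 8 4 2 3 6)(5 7)

r' f g f'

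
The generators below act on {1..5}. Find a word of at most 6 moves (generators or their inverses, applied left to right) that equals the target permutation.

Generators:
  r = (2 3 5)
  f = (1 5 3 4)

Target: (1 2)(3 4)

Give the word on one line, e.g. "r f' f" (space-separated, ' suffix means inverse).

  after r': (2 5 3)
  after r': (2 3 5)
  after f': (1 4 3)(2 5)
  after f': (1 3 4 5 2)
  after r': (1 2)(3 4)

r' r' f' f' r'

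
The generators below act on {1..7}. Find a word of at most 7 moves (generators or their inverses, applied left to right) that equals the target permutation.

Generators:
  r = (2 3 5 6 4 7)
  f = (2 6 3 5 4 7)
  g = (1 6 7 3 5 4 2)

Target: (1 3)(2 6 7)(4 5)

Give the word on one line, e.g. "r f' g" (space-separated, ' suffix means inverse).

g' f' g f g'

  after g': (1 2 4 5 3 7 6)
  after f': (1 7 2 5 6)(3 4)
  after g: (1 3 2 4 5 7)
  after f: (1 5 2 7)(3 6)
  after g': (1 3)(2 6 7)(4 5)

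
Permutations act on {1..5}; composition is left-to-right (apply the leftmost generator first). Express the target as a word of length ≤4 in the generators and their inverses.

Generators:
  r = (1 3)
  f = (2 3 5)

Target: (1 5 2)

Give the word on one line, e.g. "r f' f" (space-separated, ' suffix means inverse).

r f' f' r

  after r: (1 3)
  after f': (1 2 5 3)
  after f': (1 5 2 3)
  after r: (1 5 2)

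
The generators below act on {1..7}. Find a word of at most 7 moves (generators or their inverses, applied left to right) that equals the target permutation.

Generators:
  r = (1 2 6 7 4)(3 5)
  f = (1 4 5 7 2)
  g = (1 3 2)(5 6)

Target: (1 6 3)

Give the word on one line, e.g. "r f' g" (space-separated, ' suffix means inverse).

f f f g r'

  after f: (1 4 5 7 2)
  after f: (1 5 2 4 7)
  after f: (1 7 4 2 5)
  after g: (1 7 4)(2 6 5 3)
  after r': (1 6 3)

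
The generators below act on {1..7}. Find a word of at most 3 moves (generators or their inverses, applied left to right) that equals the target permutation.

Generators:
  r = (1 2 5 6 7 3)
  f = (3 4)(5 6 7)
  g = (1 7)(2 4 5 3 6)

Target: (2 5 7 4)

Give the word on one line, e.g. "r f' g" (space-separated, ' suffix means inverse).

  after f': (3 4)(5 7 6)
  after g: (1 7 2 4 6 3 5)
  after g: (2 5 7 4)

f' g g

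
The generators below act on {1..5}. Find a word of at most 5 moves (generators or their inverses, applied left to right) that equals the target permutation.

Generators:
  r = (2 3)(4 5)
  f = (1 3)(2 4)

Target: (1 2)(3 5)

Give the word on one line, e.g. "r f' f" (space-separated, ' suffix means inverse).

  after r': (2 3)(4 5)
  after f': (1 3 4 5 2)
  after r': (1 2)(3 5)
  after r': (1 3 4 5 2)
  after r': (1 2)(3 5)

r' f' r' r' r'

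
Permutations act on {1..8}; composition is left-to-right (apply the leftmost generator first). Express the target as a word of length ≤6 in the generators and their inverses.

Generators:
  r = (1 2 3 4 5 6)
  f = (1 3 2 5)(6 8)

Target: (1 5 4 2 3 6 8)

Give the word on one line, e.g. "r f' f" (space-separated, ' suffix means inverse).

f' r f f r'

  after f': (1 5 2 3)(6 8)
  after r: (1 6 8)(2 4 5 3)
  after f: (1 8 3 5 2 4)
  after f: (1 6 8 2 4 3)
  after r': (1 5 4 2 3 6 8)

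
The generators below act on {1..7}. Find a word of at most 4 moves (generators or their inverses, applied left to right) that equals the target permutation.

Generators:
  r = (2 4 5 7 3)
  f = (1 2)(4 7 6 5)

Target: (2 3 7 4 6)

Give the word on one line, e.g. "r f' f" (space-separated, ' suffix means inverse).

f' f' r'

  after f': (1 2)(4 5 6 7)
  after f': (4 6)(5 7)
  after r': (2 3 7 4 6)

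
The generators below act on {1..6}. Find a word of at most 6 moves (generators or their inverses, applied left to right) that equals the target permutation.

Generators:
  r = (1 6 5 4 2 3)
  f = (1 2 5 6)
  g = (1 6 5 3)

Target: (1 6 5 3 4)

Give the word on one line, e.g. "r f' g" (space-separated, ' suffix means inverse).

f r' r' f

  after f: (1 2 5 6)
  after r': (1 4 5)(2 6 3)
  after r': (1 5 3 4 6 2)
  after f: (1 6 5 3 4)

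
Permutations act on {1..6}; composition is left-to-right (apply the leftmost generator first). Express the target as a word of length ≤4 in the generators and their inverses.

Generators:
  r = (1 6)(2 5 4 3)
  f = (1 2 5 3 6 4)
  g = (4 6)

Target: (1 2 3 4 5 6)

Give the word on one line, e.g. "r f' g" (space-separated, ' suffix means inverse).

r g r' r'

  after r: (1 6)(2 5 4 3)
  after g: (1 4 3 2 5 6)
  after r': (1 5)
  after r': (1 2 3 4 5 6)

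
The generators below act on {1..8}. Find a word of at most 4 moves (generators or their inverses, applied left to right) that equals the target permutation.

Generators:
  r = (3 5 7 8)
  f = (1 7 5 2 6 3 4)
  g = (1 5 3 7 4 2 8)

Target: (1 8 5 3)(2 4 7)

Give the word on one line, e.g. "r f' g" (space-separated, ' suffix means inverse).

r g'

  after r: (3 5 7 8)
  after g': (1 8 5 3)(2 4 7)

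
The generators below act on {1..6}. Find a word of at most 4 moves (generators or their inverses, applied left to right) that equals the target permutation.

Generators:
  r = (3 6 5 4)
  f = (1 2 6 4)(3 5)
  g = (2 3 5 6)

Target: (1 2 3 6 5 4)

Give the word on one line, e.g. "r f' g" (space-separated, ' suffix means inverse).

  after f: (1 2 6 4)(3 5)
  after r': (1 2 3 6 5 4)

f r'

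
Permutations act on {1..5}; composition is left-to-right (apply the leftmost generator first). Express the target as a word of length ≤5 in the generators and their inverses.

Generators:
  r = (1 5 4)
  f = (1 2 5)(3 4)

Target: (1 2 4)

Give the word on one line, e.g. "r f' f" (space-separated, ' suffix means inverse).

r f f r'

  after r: (1 5 4)
  after f: (2 5 3 4)
  after f: (1 2)(4 5)
  after r': (1 2 4)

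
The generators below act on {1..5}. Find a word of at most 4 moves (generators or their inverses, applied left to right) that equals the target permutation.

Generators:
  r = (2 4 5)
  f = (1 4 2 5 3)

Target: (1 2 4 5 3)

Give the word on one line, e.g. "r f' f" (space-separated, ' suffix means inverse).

f' r f' f'

  after f': (1 3 5 2 4)
  after r: (1 3 2 5 4)
  after f': (1 5)(3 4)
  after f': (1 2 4 5 3)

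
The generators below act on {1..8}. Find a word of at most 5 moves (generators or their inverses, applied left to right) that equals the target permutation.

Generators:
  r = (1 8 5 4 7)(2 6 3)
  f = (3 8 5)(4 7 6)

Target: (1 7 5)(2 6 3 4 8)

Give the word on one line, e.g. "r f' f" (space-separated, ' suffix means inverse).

r f r f

  after r: (1 8 5 4 7)(2 6 3)
  after f: (1 5 7)(2 4 6 8 3)
  after r: (1 4 3 6 5)(2 7 8)
  after f: (1 7 5)(2 6 3 4 8)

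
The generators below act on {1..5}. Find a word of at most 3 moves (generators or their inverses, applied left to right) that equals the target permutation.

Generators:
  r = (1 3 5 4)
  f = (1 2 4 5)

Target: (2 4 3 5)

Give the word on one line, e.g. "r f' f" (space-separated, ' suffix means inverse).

  after r: (1 3 5 4)
  after r: (1 5)(3 4)
  after f: (2 4 3 5)

r r f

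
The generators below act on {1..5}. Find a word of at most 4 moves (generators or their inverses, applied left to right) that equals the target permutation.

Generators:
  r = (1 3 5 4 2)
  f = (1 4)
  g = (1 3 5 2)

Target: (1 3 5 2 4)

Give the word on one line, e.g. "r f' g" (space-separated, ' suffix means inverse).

  after r': (1 2 4 5 3)
  after g': (1 5)(2 4 3)
  after g': (1 3 5 2 4)

r' g' g'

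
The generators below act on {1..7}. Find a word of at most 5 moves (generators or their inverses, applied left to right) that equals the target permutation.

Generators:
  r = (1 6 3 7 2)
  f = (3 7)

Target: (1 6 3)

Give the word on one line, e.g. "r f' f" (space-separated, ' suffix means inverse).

f r' f' r r

  after f: (3 7)
  after r': (1 2 7 6)
  after f': (1 2 3 7 6)
  after r: (2 7 3)
  after r: (1 6 3)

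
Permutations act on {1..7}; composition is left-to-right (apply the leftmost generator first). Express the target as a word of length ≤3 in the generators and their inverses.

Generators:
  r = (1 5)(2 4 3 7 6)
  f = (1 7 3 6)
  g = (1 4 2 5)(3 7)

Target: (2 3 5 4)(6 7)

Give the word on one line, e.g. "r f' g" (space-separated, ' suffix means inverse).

  after g': (1 5 2 4)(3 7)
  after f': (1 5 2 4 6 3)
  after r: (2 3 5 4)(6 7)

g' f' r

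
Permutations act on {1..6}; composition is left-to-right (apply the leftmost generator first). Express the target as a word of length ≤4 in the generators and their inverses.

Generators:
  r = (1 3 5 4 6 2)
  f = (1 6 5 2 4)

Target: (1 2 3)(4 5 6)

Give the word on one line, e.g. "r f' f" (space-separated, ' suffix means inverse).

  after r': (1 2 6 4 5 3)
  after f': (1 5 3 4 6 2)
  after r: (1 4 2 3 6)
  after f': (1 2 3)(4 5 6)

r' f' r f'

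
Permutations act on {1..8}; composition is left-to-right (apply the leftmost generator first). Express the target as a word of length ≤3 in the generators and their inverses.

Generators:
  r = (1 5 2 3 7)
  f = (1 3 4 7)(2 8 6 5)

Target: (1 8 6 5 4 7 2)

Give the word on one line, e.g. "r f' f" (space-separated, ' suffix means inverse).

r r f

  after r: (1 5 2 3 7)
  after r: (1 2 7 5 3)
  after f: (1 8 6 5 4 7 2)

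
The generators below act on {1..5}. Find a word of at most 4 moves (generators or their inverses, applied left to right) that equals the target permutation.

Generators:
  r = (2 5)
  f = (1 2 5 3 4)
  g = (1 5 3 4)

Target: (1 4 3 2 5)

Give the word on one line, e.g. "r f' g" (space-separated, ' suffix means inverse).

r f' r

  after r: (2 5)
  after f': (1 4 3 5)
  after r: (1 4 3 2 5)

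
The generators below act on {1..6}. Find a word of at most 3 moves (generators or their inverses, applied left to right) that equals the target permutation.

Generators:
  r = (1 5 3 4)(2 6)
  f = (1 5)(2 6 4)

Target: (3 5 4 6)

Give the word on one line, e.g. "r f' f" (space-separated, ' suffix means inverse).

  after f: (1 5)(2 6 4)
  after r': (3 5 4 6)

f r'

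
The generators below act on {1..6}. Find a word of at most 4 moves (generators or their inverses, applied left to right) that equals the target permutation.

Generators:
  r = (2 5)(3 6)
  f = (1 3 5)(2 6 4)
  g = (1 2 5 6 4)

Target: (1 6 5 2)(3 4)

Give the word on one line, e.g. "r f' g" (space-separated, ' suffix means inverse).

  after f: (1 3 5)(2 6 4)
  after g: (1 3 6)(2 4 5)
  after g: (1 3 4 6 2)
  after r': (1 6 5 2)(3 4)

f g g r'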